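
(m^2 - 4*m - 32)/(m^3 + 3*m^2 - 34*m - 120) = (m - 8)/(m^2 - m - 30)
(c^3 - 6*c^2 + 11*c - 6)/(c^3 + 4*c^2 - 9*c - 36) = (c^2 - 3*c + 2)/(c^2 + 7*c + 12)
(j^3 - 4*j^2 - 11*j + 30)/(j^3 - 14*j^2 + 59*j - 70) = (j + 3)/(j - 7)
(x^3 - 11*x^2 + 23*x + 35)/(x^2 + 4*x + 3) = (x^2 - 12*x + 35)/(x + 3)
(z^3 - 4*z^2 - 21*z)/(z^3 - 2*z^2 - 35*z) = (z + 3)/(z + 5)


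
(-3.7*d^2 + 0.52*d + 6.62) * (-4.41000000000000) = 16.317*d^2 - 2.2932*d - 29.1942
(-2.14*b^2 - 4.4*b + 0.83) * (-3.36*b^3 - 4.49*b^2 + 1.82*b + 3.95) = 7.1904*b^5 + 24.3926*b^4 + 13.0724*b^3 - 20.1877*b^2 - 15.8694*b + 3.2785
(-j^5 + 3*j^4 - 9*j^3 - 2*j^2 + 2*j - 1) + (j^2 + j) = -j^5 + 3*j^4 - 9*j^3 - j^2 + 3*j - 1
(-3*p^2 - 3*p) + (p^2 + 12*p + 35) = -2*p^2 + 9*p + 35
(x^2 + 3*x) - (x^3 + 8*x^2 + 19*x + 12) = -x^3 - 7*x^2 - 16*x - 12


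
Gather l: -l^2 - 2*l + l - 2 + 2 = -l^2 - l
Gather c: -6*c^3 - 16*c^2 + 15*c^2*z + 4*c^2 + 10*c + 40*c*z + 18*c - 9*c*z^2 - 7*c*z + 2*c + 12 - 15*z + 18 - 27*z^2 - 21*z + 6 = -6*c^3 + c^2*(15*z - 12) + c*(-9*z^2 + 33*z + 30) - 27*z^2 - 36*z + 36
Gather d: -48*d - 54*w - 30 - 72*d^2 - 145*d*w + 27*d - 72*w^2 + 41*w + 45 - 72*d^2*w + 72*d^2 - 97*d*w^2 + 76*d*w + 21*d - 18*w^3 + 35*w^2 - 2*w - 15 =-72*d^2*w + d*(-97*w^2 - 69*w) - 18*w^3 - 37*w^2 - 15*w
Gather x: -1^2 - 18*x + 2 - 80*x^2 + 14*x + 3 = -80*x^2 - 4*x + 4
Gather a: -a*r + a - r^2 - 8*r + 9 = a*(1 - r) - r^2 - 8*r + 9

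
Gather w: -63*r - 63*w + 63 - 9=-63*r - 63*w + 54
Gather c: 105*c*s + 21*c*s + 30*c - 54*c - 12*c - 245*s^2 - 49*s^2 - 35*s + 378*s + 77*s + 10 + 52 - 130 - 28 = c*(126*s - 36) - 294*s^2 + 420*s - 96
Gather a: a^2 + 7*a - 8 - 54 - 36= a^2 + 7*a - 98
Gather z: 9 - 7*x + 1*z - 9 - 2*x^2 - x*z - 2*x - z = -2*x^2 - x*z - 9*x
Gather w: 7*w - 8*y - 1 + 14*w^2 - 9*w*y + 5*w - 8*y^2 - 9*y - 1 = 14*w^2 + w*(12 - 9*y) - 8*y^2 - 17*y - 2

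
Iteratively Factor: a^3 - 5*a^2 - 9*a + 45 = (a - 5)*(a^2 - 9) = (a - 5)*(a + 3)*(a - 3)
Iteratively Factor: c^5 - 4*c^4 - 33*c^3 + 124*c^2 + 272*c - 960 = (c - 4)*(c^4 - 33*c^2 - 8*c + 240) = (c - 5)*(c - 4)*(c^3 + 5*c^2 - 8*c - 48) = (c - 5)*(c - 4)*(c + 4)*(c^2 + c - 12) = (c - 5)*(c - 4)*(c + 4)^2*(c - 3)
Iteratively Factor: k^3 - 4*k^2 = (k - 4)*(k^2) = k*(k - 4)*(k)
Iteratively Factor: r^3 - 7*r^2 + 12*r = (r)*(r^2 - 7*r + 12) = r*(r - 3)*(r - 4)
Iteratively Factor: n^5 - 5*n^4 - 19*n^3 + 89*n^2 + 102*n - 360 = (n - 2)*(n^4 - 3*n^3 - 25*n^2 + 39*n + 180) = (n - 5)*(n - 2)*(n^3 + 2*n^2 - 15*n - 36) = (n - 5)*(n - 4)*(n - 2)*(n^2 + 6*n + 9) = (n - 5)*(n - 4)*(n - 2)*(n + 3)*(n + 3)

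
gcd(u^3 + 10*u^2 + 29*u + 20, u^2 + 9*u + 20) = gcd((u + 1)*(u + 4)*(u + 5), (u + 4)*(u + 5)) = u^2 + 9*u + 20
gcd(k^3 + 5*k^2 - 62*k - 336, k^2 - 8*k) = k - 8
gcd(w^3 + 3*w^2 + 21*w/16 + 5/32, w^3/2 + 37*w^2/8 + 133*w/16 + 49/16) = 1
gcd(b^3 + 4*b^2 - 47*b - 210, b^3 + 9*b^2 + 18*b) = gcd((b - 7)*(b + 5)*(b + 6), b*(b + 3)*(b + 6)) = b + 6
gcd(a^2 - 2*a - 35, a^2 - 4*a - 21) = a - 7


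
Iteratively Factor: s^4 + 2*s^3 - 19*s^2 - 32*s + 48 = (s - 1)*(s^3 + 3*s^2 - 16*s - 48) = (s - 4)*(s - 1)*(s^2 + 7*s + 12) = (s - 4)*(s - 1)*(s + 3)*(s + 4)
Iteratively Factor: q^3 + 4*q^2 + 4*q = (q + 2)*(q^2 + 2*q) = (q + 2)^2*(q)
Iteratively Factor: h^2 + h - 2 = (h + 2)*(h - 1)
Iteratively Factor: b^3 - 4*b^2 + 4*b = (b - 2)*(b^2 - 2*b) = b*(b - 2)*(b - 2)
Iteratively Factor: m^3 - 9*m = (m + 3)*(m^2 - 3*m) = m*(m + 3)*(m - 3)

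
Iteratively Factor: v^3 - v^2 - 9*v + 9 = (v - 1)*(v^2 - 9) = (v - 3)*(v - 1)*(v + 3)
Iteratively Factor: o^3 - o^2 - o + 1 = (o + 1)*(o^2 - 2*o + 1) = (o - 1)*(o + 1)*(o - 1)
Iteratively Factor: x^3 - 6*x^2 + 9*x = (x - 3)*(x^2 - 3*x) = (x - 3)^2*(x)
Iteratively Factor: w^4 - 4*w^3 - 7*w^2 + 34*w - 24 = (w - 4)*(w^3 - 7*w + 6) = (w - 4)*(w - 1)*(w^2 + w - 6) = (w - 4)*(w - 2)*(w - 1)*(w + 3)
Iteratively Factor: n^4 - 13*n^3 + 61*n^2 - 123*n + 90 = (n - 3)*(n^3 - 10*n^2 + 31*n - 30) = (n - 5)*(n - 3)*(n^2 - 5*n + 6) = (n - 5)*(n - 3)^2*(n - 2)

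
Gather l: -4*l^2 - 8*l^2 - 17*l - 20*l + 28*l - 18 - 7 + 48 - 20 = -12*l^2 - 9*l + 3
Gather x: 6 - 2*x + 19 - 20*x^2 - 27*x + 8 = -20*x^2 - 29*x + 33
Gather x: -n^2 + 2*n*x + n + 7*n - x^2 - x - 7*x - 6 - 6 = -n^2 + 8*n - x^2 + x*(2*n - 8) - 12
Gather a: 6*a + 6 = 6*a + 6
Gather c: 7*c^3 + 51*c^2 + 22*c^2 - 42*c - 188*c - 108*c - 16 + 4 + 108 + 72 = 7*c^3 + 73*c^2 - 338*c + 168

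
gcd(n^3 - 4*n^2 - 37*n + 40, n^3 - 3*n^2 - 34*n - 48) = n - 8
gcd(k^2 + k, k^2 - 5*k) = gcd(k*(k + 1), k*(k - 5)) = k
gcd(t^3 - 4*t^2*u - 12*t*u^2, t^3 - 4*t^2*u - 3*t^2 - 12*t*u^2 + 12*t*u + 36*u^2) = t^2 - 4*t*u - 12*u^2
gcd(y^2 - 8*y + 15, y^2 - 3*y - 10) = y - 5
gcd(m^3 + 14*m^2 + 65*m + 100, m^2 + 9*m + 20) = m^2 + 9*m + 20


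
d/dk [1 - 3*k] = -3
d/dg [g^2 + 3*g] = 2*g + 3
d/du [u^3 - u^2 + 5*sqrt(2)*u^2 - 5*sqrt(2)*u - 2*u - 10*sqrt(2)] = 3*u^2 - 2*u + 10*sqrt(2)*u - 5*sqrt(2) - 2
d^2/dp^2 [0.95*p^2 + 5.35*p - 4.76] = 1.90000000000000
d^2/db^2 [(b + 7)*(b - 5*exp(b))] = -5*b*exp(b) - 45*exp(b) + 2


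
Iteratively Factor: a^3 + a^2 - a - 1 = (a + 1)*(a^2 - 1) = (a - 1)*(a + 1)*(a + 1)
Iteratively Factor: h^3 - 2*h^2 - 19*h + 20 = (h + 4)*(h^2 - 6*h + 5) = (h - 1)*(h + 4)*(h - 5)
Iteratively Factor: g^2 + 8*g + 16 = (g + 4)*(g + 4)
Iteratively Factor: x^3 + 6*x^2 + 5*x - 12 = (x + 3)*(x^2 + 3*x - 4) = (x + 3)*(x + 4)*(x - 1)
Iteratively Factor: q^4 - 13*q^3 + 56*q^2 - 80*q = (q - 5)*(q^3 - 8*q^2 + 16*q) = (q - 5)*(q - 4)*(q^2 - 4*q) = (q - 5)*(q - 4)^2*(q)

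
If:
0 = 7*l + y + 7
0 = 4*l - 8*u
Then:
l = -y/7 - 1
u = -y/14 - 1/2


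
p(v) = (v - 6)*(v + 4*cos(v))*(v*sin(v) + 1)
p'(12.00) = 698.37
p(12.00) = -501.75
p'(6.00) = -6.66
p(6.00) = 0.00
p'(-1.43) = -98.82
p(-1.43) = 15.59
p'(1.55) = 30.69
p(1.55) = -18.53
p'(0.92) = 2.01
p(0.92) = -29.42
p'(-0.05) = -0.94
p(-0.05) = -23.93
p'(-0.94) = -35.73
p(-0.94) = -17.33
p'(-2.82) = 87.37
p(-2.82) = 110.35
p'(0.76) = -4.18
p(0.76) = -29.21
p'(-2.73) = 56.49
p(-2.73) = 116.82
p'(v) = (1 - 4*sin(v))*(v - 6)*(v*sin(v) + 1) + (v - 6)*(v + 4*cos(v))*(v*cos(v) + sin(v)) + (v + 4*cos(v))*(v*sin(v) + 1)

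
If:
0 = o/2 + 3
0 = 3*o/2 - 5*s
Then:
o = -6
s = -9/5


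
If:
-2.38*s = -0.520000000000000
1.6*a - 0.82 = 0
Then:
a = 0.51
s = 0.22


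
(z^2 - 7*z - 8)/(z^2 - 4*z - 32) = (z + 1)/(z + 4)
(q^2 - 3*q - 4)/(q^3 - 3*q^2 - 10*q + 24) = (q + 1)/(q^2 + q - 6)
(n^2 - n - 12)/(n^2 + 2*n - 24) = (n + 3)/(n + 6)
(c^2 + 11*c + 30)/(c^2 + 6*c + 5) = (c + 6)/(c + 1)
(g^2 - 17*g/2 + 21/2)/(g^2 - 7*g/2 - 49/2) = (2*g - 3)/(2*g + 7)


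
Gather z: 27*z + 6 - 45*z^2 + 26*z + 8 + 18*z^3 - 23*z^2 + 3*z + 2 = 18*z^3 - 68*z^2 + 56*z + 16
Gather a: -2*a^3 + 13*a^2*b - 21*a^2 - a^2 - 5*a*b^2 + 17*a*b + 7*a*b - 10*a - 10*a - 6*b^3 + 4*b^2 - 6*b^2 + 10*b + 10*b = -2*a^3 + a^2*(13*b - 22) + a*(-5*b^2 + 24*b - 20) - 6*b^3 - 2*b^2 + 20*b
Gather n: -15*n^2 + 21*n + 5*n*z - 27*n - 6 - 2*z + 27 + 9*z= -15*n^2 + n*(5*z - 6) + 7*z + 21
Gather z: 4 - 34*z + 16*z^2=16*z^2 - 34*z + 4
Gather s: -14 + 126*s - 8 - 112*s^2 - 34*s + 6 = -112*s^2 + 92*s - 16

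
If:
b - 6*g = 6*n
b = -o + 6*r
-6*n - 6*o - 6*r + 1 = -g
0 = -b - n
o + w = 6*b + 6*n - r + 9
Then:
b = 318/43 - 36*w/43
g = 371/43 - 42*w/43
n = 36*w/43 - 318/43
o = 2004/301 - 222*w/301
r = 705/301 - 79*w/301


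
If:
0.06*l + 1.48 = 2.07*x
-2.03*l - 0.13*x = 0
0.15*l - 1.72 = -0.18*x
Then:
No Solution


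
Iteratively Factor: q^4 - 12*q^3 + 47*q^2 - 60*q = (q - 5)*(q^3 - 7*q^2 + 12*q) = q*(q - 5)*(q^2 - 7*q + 12) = q*(q - 5)*(q - 4)*(q - 3)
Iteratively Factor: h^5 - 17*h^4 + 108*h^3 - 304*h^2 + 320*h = (h)*(h^4 - 17*h^3 + 108*h^2 - 304*h + 320) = h*(h - 4)*(h^3 - 13*h^2 + 56*h - 80) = h*(h - 4)^2*(h^2 - 9*h + 20) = h*(h - 5)*(h - 4)^2*(h - 4)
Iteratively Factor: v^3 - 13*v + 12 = (v + 4)*(v^2 - 4*v + 3) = (v - 1)*(v + 4)*(v - 3)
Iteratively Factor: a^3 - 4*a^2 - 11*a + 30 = (a - 2)*(a^2 - 2*a - 15) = (a - 2)*(a + 3)*(a - 5)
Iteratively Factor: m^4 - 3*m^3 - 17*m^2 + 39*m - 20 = (m - 1)*(m^3 - 2*m^2 - 19*m + 20) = (m - 5)*(m - 1)*(m^2 + 3*m - 4) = (m - 5)*(m - 1)^2*(m + 4)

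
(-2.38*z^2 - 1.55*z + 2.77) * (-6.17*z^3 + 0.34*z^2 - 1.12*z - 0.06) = 14.6846*z^5 + 8.7543*z^4 - 14.9523*z^3 + 2.8206*z^2 - 3.0094*z - 0.1662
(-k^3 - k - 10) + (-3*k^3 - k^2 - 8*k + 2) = -4*k^3 - k^2 - 9*k - 8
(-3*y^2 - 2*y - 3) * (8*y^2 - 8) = -24*y^4 - 16*y^3 + 16*y + 24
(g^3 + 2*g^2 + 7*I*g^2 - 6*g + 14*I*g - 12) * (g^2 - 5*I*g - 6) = g^5 + 2*g^4 + 2*I*g^4 + 23*g^3 + 4*I*g^3 + 46*g^2 - 12*I*g^2 + 36*g - 24*I*g + 72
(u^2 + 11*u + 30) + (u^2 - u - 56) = 2*u^2 + 10*u - 26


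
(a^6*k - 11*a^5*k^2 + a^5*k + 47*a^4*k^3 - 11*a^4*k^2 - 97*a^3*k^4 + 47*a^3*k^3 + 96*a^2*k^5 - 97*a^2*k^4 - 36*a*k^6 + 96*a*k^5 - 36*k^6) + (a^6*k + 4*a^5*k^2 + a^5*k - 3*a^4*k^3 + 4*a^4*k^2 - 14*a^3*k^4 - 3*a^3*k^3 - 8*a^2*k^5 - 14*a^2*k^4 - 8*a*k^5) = 2*a^6*k - 7*a^5*k^2 + 2*a^5*k + 44*a^4*k^3 - 7*a^4*k^2 - 111*a^3*k^4 + 44*a^3*k^3 + 88*a^2*k^5 - 111*a^2*k^4 - 36*a*k^6 + 88*a*k^5 - 36*k^6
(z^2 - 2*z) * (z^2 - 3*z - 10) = z^4 - 5*z^3 - 4*z^2 + 20*z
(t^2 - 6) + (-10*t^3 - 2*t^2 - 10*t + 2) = -10*t^3 - t^2 - 10*t - 4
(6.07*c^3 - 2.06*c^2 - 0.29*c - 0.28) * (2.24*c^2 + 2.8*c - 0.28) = 13.5968*c^5 + 12.3816*c^4 - 8.1172*c^3 - 0.8624*c^2 - 0.7028*c + 0.0784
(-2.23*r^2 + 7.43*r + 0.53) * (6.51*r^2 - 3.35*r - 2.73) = -14.5173*r^4 + 55.8398*r^3 - 15.3523*r^2 - 22.0594*r - 1.4469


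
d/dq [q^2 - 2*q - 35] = 2*q - 2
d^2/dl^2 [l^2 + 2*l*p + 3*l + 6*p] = 2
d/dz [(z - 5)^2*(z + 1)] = 3*(z - 5)*(z - 1)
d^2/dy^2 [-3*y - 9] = 0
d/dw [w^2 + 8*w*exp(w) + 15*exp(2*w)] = 8*w*exp(w) + 2*w + 30*exp(2*w) + 8*exp(w)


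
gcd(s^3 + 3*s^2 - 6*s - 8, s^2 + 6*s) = 1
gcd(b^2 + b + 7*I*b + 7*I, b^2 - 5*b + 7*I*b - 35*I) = b + 7*I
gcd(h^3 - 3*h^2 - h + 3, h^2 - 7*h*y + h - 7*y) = h + 1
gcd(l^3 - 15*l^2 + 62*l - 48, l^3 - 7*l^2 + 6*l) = l^2 - 7*l + 6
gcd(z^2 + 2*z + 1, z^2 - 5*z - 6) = z + 1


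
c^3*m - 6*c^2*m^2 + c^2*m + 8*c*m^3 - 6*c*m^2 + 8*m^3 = (c - 4*m)*(c - 2*m)*(c*m + m)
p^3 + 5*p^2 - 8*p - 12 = (p - 2)*(p + 1)*(p + 6)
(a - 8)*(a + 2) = a^2 - 6*a - 16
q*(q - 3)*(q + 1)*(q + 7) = q^4 + 5*q^3 - 17*q^2 - 21*q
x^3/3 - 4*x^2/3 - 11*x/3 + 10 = (x/3 + 1)*(x - 5)*(x - 2)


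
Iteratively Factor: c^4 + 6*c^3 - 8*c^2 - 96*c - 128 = (c - 4)*(c^3 + 10*c^2 + 32*c + 32) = (c - 4)*(c + 4)*(c^2 + 6*c + 8) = (c - 4)*(c + 2)*(c + 4)*(c + 4)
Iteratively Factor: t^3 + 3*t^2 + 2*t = (t + 1)*(t^2 + 2*t) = t*(t + 1)*(t + 2)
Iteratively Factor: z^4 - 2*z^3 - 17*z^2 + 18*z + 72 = (z + 3)*(z^3 - 5*z^2 - 2*z + 24) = (z + 2)*(z + 3)*(z^2 - 7*z + 12) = (z - 4)*(z + 2)*(z + 3)*(z - 3)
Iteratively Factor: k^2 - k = (k)*(k - 1)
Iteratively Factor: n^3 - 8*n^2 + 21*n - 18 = (n - 2)*(n^2 - 6*n + 9) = (n - 3)*(n - 2)*(n - 3)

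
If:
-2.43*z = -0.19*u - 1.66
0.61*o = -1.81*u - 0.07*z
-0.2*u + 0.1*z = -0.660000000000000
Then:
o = -11.36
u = 3.79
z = 0.98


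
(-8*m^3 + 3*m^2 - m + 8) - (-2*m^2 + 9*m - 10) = -8*m^3 + 5*m^2 - 10*m + 18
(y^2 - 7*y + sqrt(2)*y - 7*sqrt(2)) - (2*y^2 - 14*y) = -y^2 + sqrt(2)*y + 7*y - 7*sqrt(2)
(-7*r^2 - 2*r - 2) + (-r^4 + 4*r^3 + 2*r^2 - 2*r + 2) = -r^4 + 4*r^3 - 5*r^2 - 4*r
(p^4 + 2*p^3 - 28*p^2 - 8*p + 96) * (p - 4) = p^5 - 2*p^4 - 36*p^3 + 104*p^2 + 128*p - 384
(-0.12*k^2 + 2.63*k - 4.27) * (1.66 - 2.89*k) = 0.3468*k^3 - 7.7999*k^2 + 16.7061*k - 7.0882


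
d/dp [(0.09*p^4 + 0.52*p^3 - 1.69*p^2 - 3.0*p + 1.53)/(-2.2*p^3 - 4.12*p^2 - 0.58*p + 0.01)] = (-0.198*p^6 - 0.7416*p^5 - 6.017*p^4 - 13.7996*p^3 - 1.2662*p^2 + 12.5734*p + 0.8574)/(4.84*p^6 + 18.128*p^5 + 19.5264*p^4 + 4.7352*p^3 + 0.254*p^2 - 0.0116*p + 0.0001)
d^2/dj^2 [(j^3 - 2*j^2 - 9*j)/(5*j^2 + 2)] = 2*(-235*j^3 + 60*j^2 + 282*j - 8)/(125*j^6 + 150*j^4 + 60*j^2 + 8)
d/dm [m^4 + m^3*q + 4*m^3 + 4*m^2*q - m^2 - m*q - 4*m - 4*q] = 4*m^3 + 3*m^2*q + 12*m^2 + 8*m*q - 2*m - q - 4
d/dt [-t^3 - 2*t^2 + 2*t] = -3*t^2 - 4*t + 2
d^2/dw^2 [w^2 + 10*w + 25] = 2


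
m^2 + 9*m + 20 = (m + 4)*(m + 5)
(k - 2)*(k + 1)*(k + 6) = k^3 + 5*k^2 - 8*k - 12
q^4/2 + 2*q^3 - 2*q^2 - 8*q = q*(q/2 + 1)*(q - 2)*(q + 4)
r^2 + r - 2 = (r - 1)*(r + 2)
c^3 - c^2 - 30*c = c*(c - 6)*(c + 5)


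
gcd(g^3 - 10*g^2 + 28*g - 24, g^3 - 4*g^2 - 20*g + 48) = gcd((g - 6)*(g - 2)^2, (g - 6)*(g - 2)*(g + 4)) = g^2 - 8*g + 12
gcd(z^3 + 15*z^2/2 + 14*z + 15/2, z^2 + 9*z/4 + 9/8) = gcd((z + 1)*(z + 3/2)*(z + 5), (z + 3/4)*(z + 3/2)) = z + 3/2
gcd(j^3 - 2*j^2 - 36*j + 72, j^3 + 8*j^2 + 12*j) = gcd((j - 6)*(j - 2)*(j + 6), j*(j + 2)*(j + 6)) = j + 6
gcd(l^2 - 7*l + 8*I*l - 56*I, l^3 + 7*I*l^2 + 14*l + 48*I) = l + 8*I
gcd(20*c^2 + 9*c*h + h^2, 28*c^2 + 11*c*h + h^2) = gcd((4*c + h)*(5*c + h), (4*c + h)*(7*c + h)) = 4*c + h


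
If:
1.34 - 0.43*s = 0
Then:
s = 3.12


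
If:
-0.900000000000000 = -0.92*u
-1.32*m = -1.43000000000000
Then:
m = 1.08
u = 0.98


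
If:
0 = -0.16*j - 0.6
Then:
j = -3.75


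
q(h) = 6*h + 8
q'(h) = 6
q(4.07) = 32.42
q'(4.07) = 6.00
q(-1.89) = -3.34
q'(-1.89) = 6.00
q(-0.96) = 2.24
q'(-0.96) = 6.00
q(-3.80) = -14.80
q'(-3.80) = 6.00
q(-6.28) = -29.68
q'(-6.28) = 6.00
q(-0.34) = 5.96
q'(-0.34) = 6.00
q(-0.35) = 5.90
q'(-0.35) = 6.00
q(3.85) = 31.10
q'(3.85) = 6.00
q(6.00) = 44.00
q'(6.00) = 6.00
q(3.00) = 26.00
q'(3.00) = 6.00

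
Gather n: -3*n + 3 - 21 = -3*n - 18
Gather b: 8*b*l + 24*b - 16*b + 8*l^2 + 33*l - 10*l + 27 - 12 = b*(8*l + 8) + 8*l^2 + 23*l + 15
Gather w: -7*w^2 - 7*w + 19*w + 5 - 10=-7*w^2 + 12*w - 5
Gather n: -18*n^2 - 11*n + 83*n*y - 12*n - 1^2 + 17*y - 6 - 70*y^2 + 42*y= -18*n^2 + n*(83*y - 23) - 70*y^2 + 59*y - 7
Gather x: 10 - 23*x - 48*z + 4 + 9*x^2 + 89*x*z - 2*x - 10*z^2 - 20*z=9*x^2 + x*(89*z - 25) - 10*z^2 - 68*z + 14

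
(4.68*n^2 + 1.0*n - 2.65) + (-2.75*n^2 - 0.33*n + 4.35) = 1.93*n^2 + 0.67*n + 1.7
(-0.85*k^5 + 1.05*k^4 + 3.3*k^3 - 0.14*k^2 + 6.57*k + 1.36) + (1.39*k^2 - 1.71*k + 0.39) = -0.85*k^5 + 1.05*k^4 + 3.3*k^3 + 1.25*k^2 + 4.86*k + 1.75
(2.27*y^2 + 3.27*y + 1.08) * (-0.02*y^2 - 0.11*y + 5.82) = -0.0454*y^4 - 0.3151*y^3 + 12.8301*y^2 + 18.9126*y + 6.2856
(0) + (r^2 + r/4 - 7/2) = r^2 + r/4 - 7/2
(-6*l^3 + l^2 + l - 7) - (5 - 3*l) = -6*l^3 + l^2 + 4*l - 12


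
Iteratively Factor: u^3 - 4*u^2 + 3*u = (u)*(u^2 - 4*u + 3) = u*(u - 1)*(u - 3)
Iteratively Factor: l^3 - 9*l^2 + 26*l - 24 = (l - 3)*(l^2 - 6*l + 8) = (l - 4)*(l - 3)*(l - 2)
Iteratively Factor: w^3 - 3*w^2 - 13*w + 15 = (w + 3)*(w^2 - 6*w + 5) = (w - 1)*(w + 3)*(w - 5)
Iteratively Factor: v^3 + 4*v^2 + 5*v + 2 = (v + 1)*(v^2 + 3*v + 2) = (v + 1)*(v + 2)*(v + 1)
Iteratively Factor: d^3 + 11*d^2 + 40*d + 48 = (d + 4)*(d^2 + 7*d + 12) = (d + 3)*(d + 4)*(d + 4)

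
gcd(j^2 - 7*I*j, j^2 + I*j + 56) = j - 7*I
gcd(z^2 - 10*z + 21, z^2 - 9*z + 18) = z - 3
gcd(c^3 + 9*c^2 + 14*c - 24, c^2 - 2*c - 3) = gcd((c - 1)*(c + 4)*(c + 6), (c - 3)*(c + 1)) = 1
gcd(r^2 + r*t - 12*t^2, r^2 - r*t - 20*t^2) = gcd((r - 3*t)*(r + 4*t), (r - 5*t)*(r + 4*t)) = r + 4*t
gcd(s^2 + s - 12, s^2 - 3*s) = s - 3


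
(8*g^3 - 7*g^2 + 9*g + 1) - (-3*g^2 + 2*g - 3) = 8*g^3 - 4*g^2 + 7*g + 4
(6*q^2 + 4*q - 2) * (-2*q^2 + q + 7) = -12*q^4 - 2*q^3 + 50*q^2 + 26*q - 14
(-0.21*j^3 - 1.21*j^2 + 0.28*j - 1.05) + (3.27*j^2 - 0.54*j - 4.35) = -0.21*j^3 + 2.06*j^2 - 0.26*j - 5.4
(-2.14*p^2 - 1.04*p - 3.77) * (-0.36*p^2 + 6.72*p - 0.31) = 0.7704*p^4 - 14.0064*p^3 - 4.9682*p^2 - 25.012*p + 1.1687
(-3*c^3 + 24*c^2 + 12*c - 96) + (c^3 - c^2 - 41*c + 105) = -2*c^3 + 23*c^2 - 29*c + 9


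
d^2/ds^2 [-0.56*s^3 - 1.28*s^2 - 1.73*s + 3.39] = -3.36*s - 2.56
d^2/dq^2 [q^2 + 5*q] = 2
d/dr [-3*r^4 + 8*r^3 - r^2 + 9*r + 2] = -12*r^3 + 24*r^2 - 2*r + 9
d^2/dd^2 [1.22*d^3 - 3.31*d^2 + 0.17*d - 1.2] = 7.32*d - 6.62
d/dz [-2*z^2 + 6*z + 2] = 6 - 4*z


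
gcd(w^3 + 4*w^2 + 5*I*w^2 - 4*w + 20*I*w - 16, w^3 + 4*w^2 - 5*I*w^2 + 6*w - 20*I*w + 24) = w^2 + w*(4 + I) + 4*I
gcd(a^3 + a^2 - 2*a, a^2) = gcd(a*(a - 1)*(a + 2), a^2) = a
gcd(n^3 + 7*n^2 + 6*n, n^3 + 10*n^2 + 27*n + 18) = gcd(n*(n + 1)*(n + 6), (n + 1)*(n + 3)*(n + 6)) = n^2 + 7*n + 6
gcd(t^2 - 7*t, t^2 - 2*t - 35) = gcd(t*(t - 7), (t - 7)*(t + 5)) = t - 7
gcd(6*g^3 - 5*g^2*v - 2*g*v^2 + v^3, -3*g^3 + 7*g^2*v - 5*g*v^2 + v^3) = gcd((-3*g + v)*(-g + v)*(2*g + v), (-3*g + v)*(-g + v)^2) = 3*g^2 - 4*g*v + v^2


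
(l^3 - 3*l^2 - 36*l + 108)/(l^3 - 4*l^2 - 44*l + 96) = (l^2 - 9*l + 18)/(l^2 - 10*l + 16)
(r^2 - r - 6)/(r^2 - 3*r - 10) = (r - 3)/(r - 5)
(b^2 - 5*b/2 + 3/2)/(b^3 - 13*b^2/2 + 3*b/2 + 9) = (b - 1)/(b^2 - 5*b - 6)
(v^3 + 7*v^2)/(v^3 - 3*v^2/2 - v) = 2*v*(v + 7)/(2*v^2 - 3*v - 2)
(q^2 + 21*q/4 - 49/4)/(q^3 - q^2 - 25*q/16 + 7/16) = 4*(q + 7)/(4*q^2 + 3*q - 1)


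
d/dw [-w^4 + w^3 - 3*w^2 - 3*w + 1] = -4*w^3 + 3*w^2 - 6*w - 3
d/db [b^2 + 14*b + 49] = 2*b + 14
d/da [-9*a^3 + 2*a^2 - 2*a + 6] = -27*a^2 + 4*a - 2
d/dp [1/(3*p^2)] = -2/(3*p^3)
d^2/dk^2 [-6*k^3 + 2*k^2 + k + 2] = 4 - 36*k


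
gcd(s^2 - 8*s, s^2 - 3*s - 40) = s - 8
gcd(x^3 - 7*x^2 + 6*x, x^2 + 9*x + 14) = 1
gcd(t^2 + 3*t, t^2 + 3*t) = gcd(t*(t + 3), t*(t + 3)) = t^2 + 3*t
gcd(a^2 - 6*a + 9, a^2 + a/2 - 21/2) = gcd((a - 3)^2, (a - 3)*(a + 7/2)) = a - 3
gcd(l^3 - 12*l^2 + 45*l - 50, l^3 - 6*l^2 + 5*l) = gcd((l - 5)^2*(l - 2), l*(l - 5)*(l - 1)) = l - 5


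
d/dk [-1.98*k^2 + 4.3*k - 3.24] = 4.3 - 3.96*k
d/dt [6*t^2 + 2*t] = 12*t + 2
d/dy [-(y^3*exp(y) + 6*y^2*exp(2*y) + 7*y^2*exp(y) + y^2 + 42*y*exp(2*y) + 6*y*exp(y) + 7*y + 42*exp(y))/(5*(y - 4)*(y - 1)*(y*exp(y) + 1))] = 2*(-3*y^3*exp(y) - 3*y^2*exp(y) + 6*y^2 + 135*y*exp(y) - 4*y - 201*exp(y) - 14)/(5*(y^4 - 10*y^3 + 33*y^2 - 40*y + 16))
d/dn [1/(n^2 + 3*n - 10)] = (-2*n - 3)/(n^2 + 3*n - 10)^2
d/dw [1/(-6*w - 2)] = 3/(2*(3*w + 1)^2)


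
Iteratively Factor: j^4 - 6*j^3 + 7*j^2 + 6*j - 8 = (j - 2)*(j^3 - 4*j^2 - j + 4) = (j - 2)*(j - 1)*(j^2 - 3*j - 4) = (j - 2)*(j - 1)*(j + 1)*(j - 4)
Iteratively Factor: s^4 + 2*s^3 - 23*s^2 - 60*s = (s + 3)*(s^3 - s^2 - 20*s) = s*(s + 3)*(s^2 - s - 20) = s*(s + 3)*(s + 4)*(s - 5)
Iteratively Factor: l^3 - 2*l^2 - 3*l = (l + 1)*(l^2 - 3*l) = (l - 3)*(l + 1)*(l)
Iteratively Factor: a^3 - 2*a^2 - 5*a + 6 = (a - 1)*(a^2 - a - 6) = (a - 1)*(a + 2)*(a - 3)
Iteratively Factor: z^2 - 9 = (z - 3)*(z + 3)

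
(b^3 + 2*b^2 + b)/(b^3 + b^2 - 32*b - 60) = b*(b^2 + 2*b + 1)/(b^3 + b^2 - 32*b - 60)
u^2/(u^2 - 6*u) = u/(u - 6)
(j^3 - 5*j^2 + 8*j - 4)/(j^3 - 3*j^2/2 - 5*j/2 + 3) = 2*(j - 2)/(2*j + 3)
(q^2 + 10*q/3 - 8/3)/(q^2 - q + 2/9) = 3*(q + 4)/(3*q - 1)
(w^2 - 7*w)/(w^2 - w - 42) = w/(w + 6)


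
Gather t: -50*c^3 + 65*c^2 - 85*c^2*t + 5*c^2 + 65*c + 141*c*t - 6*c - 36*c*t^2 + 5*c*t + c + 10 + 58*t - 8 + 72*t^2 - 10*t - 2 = -50*c^3 + 70*c^2 + 60*c + t^2*(72 - 36*c) + t*(-85*c^2 + 146*c + 48)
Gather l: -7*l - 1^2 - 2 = -7*l - 3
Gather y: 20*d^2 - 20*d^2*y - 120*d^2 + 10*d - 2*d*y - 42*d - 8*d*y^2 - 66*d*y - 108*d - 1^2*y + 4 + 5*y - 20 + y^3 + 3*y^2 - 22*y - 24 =-100*d^2 - 140*d + y^3 + y^2*(3 - 8*d) + y*(-20*d^2 - 68*d - 18) - 40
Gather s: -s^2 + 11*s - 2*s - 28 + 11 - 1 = -s^2 + 9*s - 18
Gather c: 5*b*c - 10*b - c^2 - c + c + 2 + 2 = 5*b*c - 10*b - c^2 + 4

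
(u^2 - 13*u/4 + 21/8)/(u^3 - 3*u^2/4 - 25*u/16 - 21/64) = 8*(2*u - 3)/(16*u^2 + 16*u + 3)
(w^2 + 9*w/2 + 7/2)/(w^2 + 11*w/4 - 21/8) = 4*(w + 1)/(4*w - 3)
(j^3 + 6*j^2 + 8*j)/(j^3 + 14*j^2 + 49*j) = (j^2 + 6*j + 8)/(j^2 + 14*j + 49)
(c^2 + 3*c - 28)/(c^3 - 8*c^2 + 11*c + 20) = (c + 7)/(c^2 - 4*c - 5)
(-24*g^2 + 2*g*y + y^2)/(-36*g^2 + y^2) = (-4*g + y)/(-6*g + y)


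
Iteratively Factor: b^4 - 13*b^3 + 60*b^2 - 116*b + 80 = (b - 5)*(b^3 - 8*b^2 + 20*b - 16) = (b - 5)*(b - 2)*(b^2 - 6*b + 8) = (b - 5)*(b - 2)^2*(b - 4)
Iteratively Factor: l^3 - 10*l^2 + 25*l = (l - 5)*(l^2 - 5*l) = l*(l - 5)*(l - 5)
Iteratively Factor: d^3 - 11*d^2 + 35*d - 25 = (d - 1)*(d^2 - 10*d + 25) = (d - 5)*(d - 1)*(d - 5)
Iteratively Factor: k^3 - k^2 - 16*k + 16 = (k + 4)*(k^2 - 5*k + 4) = (k - 4)*(k + 4)*(k - 1)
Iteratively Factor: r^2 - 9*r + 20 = (r - 5)*(r - 4)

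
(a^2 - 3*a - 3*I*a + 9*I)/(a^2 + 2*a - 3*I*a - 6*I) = (a - 3)/(a + 2)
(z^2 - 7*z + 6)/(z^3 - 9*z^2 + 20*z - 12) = 1/(z - 2)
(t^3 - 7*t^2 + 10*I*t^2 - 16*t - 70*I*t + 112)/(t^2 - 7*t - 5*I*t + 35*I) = (t^2 + 10*I*t - 16)/(t - 5*I)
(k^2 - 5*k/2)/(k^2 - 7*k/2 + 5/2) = k/(k - 1)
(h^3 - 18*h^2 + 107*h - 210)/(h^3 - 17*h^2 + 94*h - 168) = (h - 5)/(h - 4)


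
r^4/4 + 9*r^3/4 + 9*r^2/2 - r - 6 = (r/4 + 1/2)*(r - 1)*(r + 2)*(r + 6)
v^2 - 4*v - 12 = (v - 6)*(v + 2)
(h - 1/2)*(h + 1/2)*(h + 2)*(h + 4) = h^4 + 6*h^3 + 31*h^2/4 - 3*h/2 - 2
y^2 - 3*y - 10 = (y - 5)*(y + 2)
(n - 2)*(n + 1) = n^2 - n - 2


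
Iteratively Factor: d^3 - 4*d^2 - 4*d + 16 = (d - 4)*(d^2 - 4) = (d - 4)*(d + 2)*(d - 2)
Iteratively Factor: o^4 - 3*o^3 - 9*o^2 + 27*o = (o - 3)*(o^3 - 9*o) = o*(o - 3)*(o^2 - 9) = o*(o - 3)*(o + 3)*(o - 3)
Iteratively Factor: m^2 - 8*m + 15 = (m - 3)*(m - 5)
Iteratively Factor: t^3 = (t)*(t^2) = t^2*(t)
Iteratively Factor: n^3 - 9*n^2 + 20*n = (n - 5)*(n^2 - 4*n) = n*(n - 5)*(n - 4)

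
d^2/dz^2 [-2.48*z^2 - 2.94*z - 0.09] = -4.96000000000000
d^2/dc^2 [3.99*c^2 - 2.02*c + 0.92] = 7.98000000000000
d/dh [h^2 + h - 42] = 2*h + 1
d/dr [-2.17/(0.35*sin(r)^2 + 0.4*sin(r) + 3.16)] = (1.519*sin(r) + 0.868)*cos(r)/(0.35*sin(r)^2 + 0.4*sin(r) + 3.16)^2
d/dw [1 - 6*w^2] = -12*w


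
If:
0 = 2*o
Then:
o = 0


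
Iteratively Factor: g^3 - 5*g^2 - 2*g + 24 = (g - 3)*(g^2 - 2*g - 8) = (g - 3)*(g + 2)*(g - 4)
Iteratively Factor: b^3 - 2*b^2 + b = (b - 1)*(b^2 - b) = b*(b - 1)*(b - 1)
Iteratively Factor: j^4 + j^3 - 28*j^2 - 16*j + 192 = (j - 3)*(j^3 + 4*j^2 - 16*j - 64) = (j - 3)*(j + 4)*(j^2 - 16) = (j - 4)*(j - 3)*(j + 4)*(j + 4)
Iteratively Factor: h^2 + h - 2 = (h + 2)*(h - 1)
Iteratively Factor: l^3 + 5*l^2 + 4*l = (l)*(l^2 + 5*l + 4) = l*(l + 4)*(l + 1)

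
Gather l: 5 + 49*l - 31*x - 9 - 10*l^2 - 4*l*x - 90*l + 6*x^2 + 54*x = -10*l^2 + l*(-4*x - 41) + 6*x^2 + 23*x - 4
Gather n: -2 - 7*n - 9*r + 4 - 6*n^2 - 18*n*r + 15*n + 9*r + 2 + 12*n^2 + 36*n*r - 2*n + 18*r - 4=6*n^2 + n*(18*r + 6) + 18*r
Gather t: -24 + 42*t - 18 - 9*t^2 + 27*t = -9*t^2 + 69*t - 42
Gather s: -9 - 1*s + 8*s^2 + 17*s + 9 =8*s^2 + 16*s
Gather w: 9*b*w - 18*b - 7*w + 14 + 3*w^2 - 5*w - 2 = -18*b + 3*w^2 + w*(9*b - 12) + 12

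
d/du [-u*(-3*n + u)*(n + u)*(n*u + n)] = n*(6*n^2*u + 3*n^2 + 6*n*u^2 + 4*n*u - 4*u^3 - 3*u^2)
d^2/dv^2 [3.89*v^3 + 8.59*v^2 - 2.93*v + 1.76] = 23.34*v + 17.18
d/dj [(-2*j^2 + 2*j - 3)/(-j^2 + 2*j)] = 2*(-j^2 - 3*j + 3)/(j^2*(j^2 - 4*j + 4))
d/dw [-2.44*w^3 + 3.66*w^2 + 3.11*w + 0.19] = -7.32*w^2 + 7.32*w + 3.11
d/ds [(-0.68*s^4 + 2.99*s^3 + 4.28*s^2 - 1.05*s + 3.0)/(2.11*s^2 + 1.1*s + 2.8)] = (-2.8696*s^5 + 4.0649*s^4 - 1.038*s^3 + 32.0395*s^2 + 11.308*s - 6.24)/(4.4521*s^4 + 4.642*s^3 + 13.026*s^2 + 6.16*s + 7.84)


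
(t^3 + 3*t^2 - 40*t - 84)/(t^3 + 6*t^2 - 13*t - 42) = (t - 6)/(t - 3)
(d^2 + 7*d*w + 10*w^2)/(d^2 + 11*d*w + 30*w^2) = (d + 2*w)/(d + 6*w)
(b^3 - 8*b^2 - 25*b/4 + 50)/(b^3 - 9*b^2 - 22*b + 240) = (b^2 - 25/4)/(b^2 - b - 30)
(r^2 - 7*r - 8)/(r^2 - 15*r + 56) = (r + 1)/(r - 7)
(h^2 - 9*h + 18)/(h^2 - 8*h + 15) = (h - 6)/(h - 5)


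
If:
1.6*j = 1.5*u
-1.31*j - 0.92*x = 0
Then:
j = -0.702290076335878*x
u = -0.74910941475827*x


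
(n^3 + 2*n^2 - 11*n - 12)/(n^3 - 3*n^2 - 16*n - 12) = (n^2 + n - 12)/(n^2 - 4*n - 12)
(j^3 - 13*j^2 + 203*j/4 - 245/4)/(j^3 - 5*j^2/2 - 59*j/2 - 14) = (4*j^2 - 24*j + 35)/(2*(2*j^2 + 9*j + 4))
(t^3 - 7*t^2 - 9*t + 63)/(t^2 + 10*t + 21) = (t^2 - 10*t + 21)/(t + 7)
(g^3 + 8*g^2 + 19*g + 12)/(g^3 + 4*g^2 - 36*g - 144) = (g^2 + 4*g + 3)/(g^2 - 36)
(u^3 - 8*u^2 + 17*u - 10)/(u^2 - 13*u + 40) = (u^2 - 3*u + 2)/(u - 8)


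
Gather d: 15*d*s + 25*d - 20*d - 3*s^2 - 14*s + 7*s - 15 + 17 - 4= d*(15*s + 5) - 3*s^2 - 7*s - 2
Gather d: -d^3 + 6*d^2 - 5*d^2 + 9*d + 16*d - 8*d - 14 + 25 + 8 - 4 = -d^3 + d^2 + 17*d + 15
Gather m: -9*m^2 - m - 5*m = -9*m^2 - 6*m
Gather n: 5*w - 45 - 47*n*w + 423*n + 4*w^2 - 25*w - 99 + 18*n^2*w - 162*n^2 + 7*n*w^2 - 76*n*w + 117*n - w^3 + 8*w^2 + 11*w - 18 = n^2*(18*w - 162) + n*(7*w^2 - 123*w + 540) - w^3 + 12*w^2 - 9*w - 162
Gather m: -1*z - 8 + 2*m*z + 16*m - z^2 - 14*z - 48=m*(2*z + 16) - z^2 - 15*z - 56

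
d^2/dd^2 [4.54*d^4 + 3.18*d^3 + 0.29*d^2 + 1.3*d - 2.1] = 54.48*d^2 + 19.08*d + 0.58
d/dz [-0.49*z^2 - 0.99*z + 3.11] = -0.98*z - 0.99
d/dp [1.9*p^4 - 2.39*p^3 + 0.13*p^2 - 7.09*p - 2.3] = 7.6*p^3 - 7.17*p^2 + 0.26*p - 7.09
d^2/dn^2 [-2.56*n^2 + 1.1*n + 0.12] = -5.12000000000000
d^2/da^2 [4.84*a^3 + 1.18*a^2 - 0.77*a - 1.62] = 29.04*a + 2.36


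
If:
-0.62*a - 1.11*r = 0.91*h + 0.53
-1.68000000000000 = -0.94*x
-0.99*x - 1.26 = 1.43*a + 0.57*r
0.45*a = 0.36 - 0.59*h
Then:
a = -1.68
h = 1.89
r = -1.09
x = 1.79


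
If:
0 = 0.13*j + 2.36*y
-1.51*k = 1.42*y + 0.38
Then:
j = -18.1538461538462*y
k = -0.940397350993378*y - 0.251655629139073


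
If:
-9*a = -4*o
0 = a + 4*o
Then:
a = 0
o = 0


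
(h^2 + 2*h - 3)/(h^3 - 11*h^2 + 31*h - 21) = (h + 3)/(h^2 - 10*h + 21)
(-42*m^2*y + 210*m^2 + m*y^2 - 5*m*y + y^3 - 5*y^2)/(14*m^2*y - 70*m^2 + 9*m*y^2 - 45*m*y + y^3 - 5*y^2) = (-6*m + y)/(2*m + y)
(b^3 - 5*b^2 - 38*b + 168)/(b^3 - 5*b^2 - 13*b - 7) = (b^2 + 2*b - 24)/(b^2 + 2*b + 1)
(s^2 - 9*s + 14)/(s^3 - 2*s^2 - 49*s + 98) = 1/(s + 7)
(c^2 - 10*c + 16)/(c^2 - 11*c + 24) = (c - 2)/(c - 3)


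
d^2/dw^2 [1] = 0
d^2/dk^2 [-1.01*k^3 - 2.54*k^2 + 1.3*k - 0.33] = -6.06*k - 5.08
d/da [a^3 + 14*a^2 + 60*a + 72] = 3*a^2 + 28*a + 60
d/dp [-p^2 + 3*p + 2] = 3 - 2*p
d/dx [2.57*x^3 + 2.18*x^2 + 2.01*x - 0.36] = 7.71*x^2 + 4.36*x + 2.01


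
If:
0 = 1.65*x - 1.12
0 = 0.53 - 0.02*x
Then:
No Solution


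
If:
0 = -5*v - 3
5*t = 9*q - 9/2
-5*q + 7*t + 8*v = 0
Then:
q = 111/76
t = 657/380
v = -3/5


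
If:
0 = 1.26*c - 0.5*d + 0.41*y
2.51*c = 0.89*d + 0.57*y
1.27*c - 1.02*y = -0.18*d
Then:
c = 0.00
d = 0.00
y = 0.00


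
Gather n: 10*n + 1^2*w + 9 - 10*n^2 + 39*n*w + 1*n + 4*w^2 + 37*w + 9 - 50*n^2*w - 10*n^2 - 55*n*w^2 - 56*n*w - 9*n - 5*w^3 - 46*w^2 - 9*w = n^2*(-50*w - 20) + n*(-55*w^2 - 17*w + 2) - 5*w^3 - 42*w^2 + 29*w + 18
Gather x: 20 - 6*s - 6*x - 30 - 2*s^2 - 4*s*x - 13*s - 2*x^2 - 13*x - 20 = -2*s^2 - 19*s - 2*x^2 + x*(-4*s - 19) - 30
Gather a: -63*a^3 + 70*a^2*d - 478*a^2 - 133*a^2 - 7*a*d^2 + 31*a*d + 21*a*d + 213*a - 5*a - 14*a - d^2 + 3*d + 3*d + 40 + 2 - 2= -63*a^3 + a^2*(70*d - 611) + a*(-7*d^2 + 52*d + 194) - d^2 + 6*d + 40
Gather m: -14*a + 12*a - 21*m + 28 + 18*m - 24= -2*a - 3*m + 4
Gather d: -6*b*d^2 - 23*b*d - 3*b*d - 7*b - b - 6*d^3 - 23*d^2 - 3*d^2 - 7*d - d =-8*b - 6*d^3 + d^2*(-6*b - 26) + d*(-26*b - 8)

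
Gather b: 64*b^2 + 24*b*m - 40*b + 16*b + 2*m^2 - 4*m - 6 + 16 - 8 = 64*b^2 + b*(24*m - 24) + 2*m^2 - 4*m + 2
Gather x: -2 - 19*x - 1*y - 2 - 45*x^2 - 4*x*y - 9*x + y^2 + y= -45*x^2 + x*(-4*y - 28) + y^2 - 4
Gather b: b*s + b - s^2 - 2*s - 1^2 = b*(s + 1) - s^2 - 2*s - 1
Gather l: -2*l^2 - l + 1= -2*l^2 - l + 1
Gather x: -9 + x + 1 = x - 8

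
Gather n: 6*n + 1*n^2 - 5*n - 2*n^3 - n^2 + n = -2*n^3 + 2*n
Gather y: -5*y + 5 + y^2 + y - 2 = y^2 - 4*y + 3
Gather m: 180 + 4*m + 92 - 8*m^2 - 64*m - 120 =-8*m^2 - 60*m + 152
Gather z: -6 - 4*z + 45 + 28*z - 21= 24*z + 18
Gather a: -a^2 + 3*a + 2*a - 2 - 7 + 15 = -a^2 + 5*a + 6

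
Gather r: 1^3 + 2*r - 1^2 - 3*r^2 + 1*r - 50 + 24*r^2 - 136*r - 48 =21*r^2 - 133*r - 98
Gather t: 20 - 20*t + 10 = 30 - 20*t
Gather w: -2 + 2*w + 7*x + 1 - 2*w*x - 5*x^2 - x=w*(2 - 2*x) - 5*x^2 + 6*x - 1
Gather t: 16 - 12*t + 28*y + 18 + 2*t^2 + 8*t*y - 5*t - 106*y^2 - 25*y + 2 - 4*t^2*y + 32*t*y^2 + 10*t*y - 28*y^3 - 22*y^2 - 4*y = t^2*(2 - 4*y) + t*(32*y^2 + 18*y - 17) - 28*y^3 - 128*y^2 - y + 36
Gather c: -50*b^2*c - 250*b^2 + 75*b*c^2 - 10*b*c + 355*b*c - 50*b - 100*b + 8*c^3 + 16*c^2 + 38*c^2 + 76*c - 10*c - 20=-250*b^2 - 150*b + 8*c^3 + c^2*(75*b + 54) + c*(-50*b^2 + 345*b + 66) - 20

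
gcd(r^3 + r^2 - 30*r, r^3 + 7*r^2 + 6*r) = r^2 + 6*r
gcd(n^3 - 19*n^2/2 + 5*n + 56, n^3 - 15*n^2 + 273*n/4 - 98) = n^2 - 23*n/2 + 28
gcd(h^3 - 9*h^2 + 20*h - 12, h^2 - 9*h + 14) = h - 2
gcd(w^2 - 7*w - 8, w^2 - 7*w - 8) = w^2 - 7*w - 8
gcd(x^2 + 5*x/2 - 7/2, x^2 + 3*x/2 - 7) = x + 7/2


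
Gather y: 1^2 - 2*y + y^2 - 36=y^2 - 2*y - 35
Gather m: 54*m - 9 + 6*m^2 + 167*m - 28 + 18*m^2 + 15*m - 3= 24*m^2 + 236*m - 40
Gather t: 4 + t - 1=t + 3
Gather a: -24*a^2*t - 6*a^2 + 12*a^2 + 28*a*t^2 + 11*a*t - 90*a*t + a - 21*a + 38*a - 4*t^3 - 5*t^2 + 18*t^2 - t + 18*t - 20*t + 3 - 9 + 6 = a^2*(6 - 24*t) + a*(28*t^2 - 79*t + 18) - 4*t^3 + 13*t^2 - 3*t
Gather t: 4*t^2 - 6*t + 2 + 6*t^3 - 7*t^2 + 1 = 6*t^3 - 3*t^2 - 6*t + 3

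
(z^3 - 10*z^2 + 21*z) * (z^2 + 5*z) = z^5 - 5*z^4 - 29*z^3 + 105*z^2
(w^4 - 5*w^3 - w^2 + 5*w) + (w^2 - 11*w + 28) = w^4 - 5*w^3 - 6*w + 28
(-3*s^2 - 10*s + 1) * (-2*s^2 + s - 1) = 6*s^4 + 17*s^3 - 9*s^2 + 11*s - 1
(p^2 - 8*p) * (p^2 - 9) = p^4 - 8*p^3 - 9*p^2 + 72*p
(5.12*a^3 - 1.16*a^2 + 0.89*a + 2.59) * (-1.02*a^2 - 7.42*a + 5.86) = -5.2224*a^5 - 36.8072*a^4 + 37.7026*a^3 - 16.0432*a^2 - 14.0024*a + 15.1774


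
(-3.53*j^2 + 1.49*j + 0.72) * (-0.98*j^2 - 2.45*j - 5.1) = 3.4594*j^4 + 7.1883*j^3 + 13.6469*j^2 - 9.363*j - 3.672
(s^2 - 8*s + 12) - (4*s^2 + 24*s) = -3*s^2 - 32*s + 12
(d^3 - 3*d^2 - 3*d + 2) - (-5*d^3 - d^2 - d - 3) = 6*d^3 - 2*d^2 - 2*d + 5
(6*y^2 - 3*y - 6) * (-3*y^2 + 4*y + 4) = -18*y^4 + 33*y^3 + 30*y^2 - 36*y - 24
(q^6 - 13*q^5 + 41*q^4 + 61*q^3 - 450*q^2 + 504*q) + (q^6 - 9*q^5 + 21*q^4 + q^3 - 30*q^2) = 2*q^6 - 22*q^5 + 62*q^4 + 62*q^3 - 480*q^2 + 504*q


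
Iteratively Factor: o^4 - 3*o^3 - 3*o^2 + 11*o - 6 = (o + 2)*(o^3 - 5*o^2 + 7*o - 3) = (o - 3)*(o + 2)*(o^2 - 2*o + 1) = (o - 3)*(o - 1)*(o + 2)*(o - 1)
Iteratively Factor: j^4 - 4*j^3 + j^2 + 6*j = (j + 1)*(j^3 - 5*j^2 + 6*j) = j*(j + 1)*(j^2 - 5*j + 6) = j*(j - 2)*(j + 1)*(j - 3)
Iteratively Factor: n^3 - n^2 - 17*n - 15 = (n + 3)*(n^2 - 4*n - 5) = (n + 1)*(n + 3)*(n - 5)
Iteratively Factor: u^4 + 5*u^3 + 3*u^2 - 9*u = (u - 1)*(u^3 + 6*u^2 + 9*u) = (u - 1)*(u + 3)*(u^2 + 3*u) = (u - 1)*(u + 3)^2*(u)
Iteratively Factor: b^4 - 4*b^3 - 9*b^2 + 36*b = (b - 3)*(b^3 - b^2 - 12*b) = (b - 3)*(b + 3)*(b^2 - 4*b) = b*(b - 3)*(b + 3)*(b - 4)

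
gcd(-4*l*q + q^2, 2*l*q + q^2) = q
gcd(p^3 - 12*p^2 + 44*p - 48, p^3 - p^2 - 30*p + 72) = p - 4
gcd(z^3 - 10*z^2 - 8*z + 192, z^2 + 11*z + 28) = z + 4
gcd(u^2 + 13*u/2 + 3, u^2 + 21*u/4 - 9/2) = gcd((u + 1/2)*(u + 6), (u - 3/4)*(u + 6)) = u + 6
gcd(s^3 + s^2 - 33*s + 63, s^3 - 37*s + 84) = s^2 + 4*s - 21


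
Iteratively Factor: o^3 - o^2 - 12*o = (o + 3)*(o^2 - 4*o) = (o - 4)*(o + 3)*(o)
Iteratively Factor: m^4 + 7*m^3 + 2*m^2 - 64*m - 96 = (m + 4)*(m^3 + 3*m^2 - 10*m - 24) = (m - 3)*(m + 4)*(m^2 + 6*m + 8) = (m - 3)*(m + 4)^2*(m + 2)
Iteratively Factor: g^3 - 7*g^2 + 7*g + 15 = (g - 5)*(g^2 - 2*g - 3) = (g - 5)*(g + 1)*(g - 3)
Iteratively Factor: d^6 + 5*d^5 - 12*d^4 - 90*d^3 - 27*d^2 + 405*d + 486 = (d - 3)*(d^5 + 8*d^4 + 12*d^3 - 54*d^2 - 189*d - 162) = (d - 3)*(d + 3)*(d^4 + 5*d^3 - 3*d^2 - 45*d - 54) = (d - 3)*(d + 3)^2*(d^3 + 2*d^2 - 9*d - 18) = (d - 3)*(d + 3)^3*(d^2 - d - 6) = (d - 3)^2*(d + 3)^3*(d + 2)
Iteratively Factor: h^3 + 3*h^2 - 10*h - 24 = (h - 3)*(h^2 + 6*h + 8) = (h - 3)*(h + 2)*(h + 4)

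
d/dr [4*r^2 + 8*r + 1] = 8*r + 8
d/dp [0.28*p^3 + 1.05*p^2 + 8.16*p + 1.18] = 0.84*p^2 + 2.1*p + 8.16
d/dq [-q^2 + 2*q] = 2 - 2*q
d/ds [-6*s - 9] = -6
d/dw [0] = 0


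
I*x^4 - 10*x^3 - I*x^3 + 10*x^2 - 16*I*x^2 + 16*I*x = x*(x + 2*I)*(x + 8*I)*(I*x - I)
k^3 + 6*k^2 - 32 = (k - 2)*(k + 4)^2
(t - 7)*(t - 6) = t^2 - 13*t + 42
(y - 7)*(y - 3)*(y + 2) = y^3 - 8*y^2 + y + 42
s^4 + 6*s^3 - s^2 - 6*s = s*(s - 1)*(s + 1)*(s + 6)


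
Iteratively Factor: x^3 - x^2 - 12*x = (x - 4)*(x^2 + 3*x) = (x - 4)*(x + 3)*(x)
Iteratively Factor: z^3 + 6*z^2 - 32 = (z - 2)*(z^2 + 8*z + 16) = (z - 2)*(z + 4)*(z + 4)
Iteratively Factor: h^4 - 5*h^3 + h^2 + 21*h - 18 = (h - 3)*(h^3 - 2*h^2 - 5*h + 6) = (h - 3)^2*(h^2 + h - 2) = (h - 3)^2*(h + 2)*(h - 1)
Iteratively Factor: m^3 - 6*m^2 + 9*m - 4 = (m - 4)*(m^2 - 2*m + 1) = (m - 4)*(m - 1)*(m - 1)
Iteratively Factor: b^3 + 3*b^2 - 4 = (b - 1)*(b^2 + 4*b + 4) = (b - 1)*(b + 2)*(b + 2)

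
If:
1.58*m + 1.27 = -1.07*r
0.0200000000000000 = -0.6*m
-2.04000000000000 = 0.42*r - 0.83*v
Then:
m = -0.03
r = -1.14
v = 1.88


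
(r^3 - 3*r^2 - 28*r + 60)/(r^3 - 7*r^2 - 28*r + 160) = (r^2 - 8*r + 12)/(r^2 - 12*r + 32)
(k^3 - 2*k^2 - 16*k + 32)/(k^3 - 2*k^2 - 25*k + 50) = (k^2 - 16)/(k^2 - 25)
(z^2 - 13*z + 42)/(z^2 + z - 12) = (z^2 - 13*z + 42)/(z^2 + z - 12)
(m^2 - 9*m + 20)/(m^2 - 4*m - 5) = (m - 4)/(m + 1)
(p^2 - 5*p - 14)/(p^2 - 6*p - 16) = (p - 7)/(p - 8)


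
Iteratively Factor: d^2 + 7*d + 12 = (d + 4)*(d + 3)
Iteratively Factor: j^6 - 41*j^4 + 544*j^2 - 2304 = (j + 4)*(j^5 - 4*j^4 - 25*j^3 + 100*j^2 + 144*j - 576) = (j - 3)*(j + 4)*(j^4 - j^3 - 28*j^2 + 16*j + 192) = (j - 4)*(j - 3)*(j + 4)*(j^3 + 3*j^2 - 16*j - 48) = (j - 4)*(j - 3)*(j + 4)^2*(j^2 - j - 12) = (j - 4)^2*(j - 3)*(j + 4)^2*(j + 3)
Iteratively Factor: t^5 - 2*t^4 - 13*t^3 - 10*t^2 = (t - 5)*(t^4 + 3*t^3 + 2*t^2) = (t - 5)*(t + 1)*(t^3 + 2*t^2) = t*(t - 5)*(t + 1)*(t^2 + 2*t) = t^2*(t - 5)*(t + 1)*(t + 2)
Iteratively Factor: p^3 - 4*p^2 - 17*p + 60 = (p + 4)*(p^2 - 8*p + 15) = (p - 3)*(p + 4)*(p - 5)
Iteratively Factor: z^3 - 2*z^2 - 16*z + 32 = (z + 4)*(z^2 - 6*z + 8) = (z - 4)*(z + 4)*(z - 2)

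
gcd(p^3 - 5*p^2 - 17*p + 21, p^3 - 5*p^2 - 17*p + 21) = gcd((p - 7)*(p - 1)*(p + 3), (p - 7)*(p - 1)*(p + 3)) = p^3 - 5*p^2 - 17*p + 21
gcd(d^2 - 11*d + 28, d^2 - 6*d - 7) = d - 7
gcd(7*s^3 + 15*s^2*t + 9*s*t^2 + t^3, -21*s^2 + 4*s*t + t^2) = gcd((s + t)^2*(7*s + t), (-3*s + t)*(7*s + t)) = 7*s + t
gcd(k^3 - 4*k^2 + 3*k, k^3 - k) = k^2 - k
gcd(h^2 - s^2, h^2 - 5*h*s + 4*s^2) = -h + s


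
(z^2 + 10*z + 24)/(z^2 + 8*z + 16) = (z + 6)/(z + 4)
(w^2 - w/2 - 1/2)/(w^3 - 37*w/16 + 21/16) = 8*(2*w + 1)/(16*w^2 + 16*w - 21)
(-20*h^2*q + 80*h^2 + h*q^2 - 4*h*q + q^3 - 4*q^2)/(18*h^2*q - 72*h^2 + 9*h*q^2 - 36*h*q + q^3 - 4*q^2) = (-20*h^2 + h*q + q^2)/(18*h^2 + 9*h*q + q^2)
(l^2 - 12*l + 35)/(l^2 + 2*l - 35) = (l - 7)/(l + 7)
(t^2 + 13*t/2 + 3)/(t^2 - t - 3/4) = 2*(t + 6)/(2*t - 3)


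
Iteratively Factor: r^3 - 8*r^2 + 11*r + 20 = (r - 5)*(r^2 - 3*r - 4) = (r - 5)*(r + 1)*(r - 4)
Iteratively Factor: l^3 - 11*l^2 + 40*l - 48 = (l - 4)*(l^2 - 7*l + 12) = (l - 4)^2*(l - 3)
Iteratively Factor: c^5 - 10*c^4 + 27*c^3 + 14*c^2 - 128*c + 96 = (c - 1)*(c^4 - 9*c^3 + 18*c^2 + 32*c - 96) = (c - 4)*(c - 1)*(c^3 - 5*c^2 - 2*c + 24) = (c - 4)^2*(c - 1)*(c^2 - c - 6) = (c - 4)^2*(c - 3)*(c - 1)*(c + 2)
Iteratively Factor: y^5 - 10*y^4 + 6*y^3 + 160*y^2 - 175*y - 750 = (y + 3)*(y^4 - 13*y^3 + 45*y^2 + 25*y - 250) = (y - 5)*(y + 3)*(y^3 - 8*y^2 + 5*y + 50) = (y - 5)^2*(y + 3)*(y^2 - 3*y - 10) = (y - 5)^2*(y + 2)*(y + 3)*(y - 5)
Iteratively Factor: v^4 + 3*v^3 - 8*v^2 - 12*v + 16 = (v - 2)*(v^3 + 5*v^2 + 2*v - 8) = (v - 2)*(v + 2)*(v^2 + 3*v - 4) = (v - 2)*(v + 2)*(v + 4)*(v - 1)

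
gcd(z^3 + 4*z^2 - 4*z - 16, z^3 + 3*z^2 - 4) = z + 2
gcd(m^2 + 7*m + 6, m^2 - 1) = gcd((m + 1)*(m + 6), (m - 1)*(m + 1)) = m + 1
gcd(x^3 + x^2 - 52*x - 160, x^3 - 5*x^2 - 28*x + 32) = x^2 - 4*x - 32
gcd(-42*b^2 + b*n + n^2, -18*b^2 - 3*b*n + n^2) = 6*b - n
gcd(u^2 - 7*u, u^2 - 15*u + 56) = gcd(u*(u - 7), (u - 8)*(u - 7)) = u - 7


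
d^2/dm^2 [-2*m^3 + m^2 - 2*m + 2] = 2 - 12*m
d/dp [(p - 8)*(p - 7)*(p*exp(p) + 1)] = p^3*exp(p) - 12*p^2*exp(p) + 26*p*exp(p) + 2*p + 56*exp(p) - 15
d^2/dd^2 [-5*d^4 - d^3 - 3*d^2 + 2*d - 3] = -60*d^2 - 6*d - 6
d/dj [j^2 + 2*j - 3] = 2*j + 2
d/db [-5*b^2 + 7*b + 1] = 7 - 10*b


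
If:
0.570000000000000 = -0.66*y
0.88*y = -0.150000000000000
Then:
No Solution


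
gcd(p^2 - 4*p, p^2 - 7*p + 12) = p - 4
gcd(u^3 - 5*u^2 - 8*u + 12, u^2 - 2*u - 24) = u - 6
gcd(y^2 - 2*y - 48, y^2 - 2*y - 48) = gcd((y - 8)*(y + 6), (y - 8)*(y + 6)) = y^2 - 2*y - 48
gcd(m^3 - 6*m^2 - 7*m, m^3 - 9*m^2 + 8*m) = m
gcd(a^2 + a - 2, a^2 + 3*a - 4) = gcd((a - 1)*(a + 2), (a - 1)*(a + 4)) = a - 1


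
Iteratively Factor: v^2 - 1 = (v + 1)*(v - 1)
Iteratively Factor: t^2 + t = (t + 1)*(t)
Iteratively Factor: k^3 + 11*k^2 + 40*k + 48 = (k + 4)*(k^2 + 7*k + 12) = (k + 4)^2*(k + 3)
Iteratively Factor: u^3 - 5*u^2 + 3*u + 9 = (u - 3)*(u^2 - 2*u - 3) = (u - 3)^2*(u + 1)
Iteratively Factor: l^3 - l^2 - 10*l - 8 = (l + 1)*(l^2 - 2*l - 8) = (l - 4)*(l + 1)*(l + 2)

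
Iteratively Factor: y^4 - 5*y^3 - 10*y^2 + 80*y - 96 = (y - 4)*(y^3 - y^2 - 14*y + 24) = (y - 4)*(y - 3)*(y^2 + 2*y - 8) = (y - 4)*(y - 3)*(y + 4)*(y - 2)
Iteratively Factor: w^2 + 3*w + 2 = (w + 2)*(w + 1)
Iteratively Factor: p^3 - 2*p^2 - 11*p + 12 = (p + 3)*(p^2 - 5*p + 4) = (p - 4)*(p + 3)*(p - 1)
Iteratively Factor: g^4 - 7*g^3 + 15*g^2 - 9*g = (g - 1)*(g^3 - 6*g^2 + 9*g) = g*(g - 1)*(g^2 - 6*g + 9) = g*(g - 3)*(g - 1)*(g - 3)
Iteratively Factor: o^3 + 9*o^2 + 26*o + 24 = (o + 3)*(o^2 + 6*o + 8) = (o + 3)*(o + 4)*(o + 2)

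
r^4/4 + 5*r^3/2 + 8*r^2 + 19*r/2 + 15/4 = (r/4 + 1/4)*(r + 1)*(r + 3)*(r + 5)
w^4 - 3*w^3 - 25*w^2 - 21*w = w*(w - 7)*(w + 1)*(w + 3)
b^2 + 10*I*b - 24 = (b + 4*I)*(b + 6*I)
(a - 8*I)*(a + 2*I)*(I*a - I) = I*a^3 + 6*a^2 - I*a^2 - 6*a + 16*I*a - 16*I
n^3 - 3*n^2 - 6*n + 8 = (n - 4)*(n - 1)*(n + 2)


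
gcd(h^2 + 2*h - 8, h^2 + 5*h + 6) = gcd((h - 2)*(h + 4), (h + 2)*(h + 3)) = 1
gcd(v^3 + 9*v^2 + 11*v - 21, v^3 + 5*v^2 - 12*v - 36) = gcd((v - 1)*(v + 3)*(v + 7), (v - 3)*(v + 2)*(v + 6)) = 1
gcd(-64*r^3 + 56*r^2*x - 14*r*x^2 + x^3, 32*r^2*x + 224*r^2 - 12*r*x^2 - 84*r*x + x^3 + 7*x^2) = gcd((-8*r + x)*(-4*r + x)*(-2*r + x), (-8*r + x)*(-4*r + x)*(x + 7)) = 32*r^2 - 12*r*x + x^2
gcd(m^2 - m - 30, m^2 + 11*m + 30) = m + 5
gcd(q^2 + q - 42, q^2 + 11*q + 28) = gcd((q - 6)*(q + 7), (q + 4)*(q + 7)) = q + 7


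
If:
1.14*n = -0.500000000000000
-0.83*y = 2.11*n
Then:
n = -0.44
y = 1.11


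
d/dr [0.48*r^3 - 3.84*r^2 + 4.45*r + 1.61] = 1.44*r^2 - 7.68*r + 4.45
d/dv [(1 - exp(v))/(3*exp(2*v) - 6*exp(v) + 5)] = (6*(1 - exp(v))^2 - 3*exp(2*v) + 6*exp(v) - 5)*exp(v)/(3*exp(2*v) - 6*exp(v) + 5)^2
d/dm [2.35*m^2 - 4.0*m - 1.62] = 4.7*m - 4.0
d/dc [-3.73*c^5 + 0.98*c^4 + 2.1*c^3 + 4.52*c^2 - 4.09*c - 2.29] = -18.65*c^4 + 3.92*c^3 + 6.3*c^2 + 9.04*c - 4.09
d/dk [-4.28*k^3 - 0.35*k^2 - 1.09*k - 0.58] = -12.84*k^2 - 0.7*k - 1.09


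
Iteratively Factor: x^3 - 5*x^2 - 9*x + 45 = (x - 5)*(x^2 - 9) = (x - 5)*(x - 3)*(x + 3)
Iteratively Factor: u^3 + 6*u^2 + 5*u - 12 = (u - 1)*(u^2 + 7*u + 12) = (u - 1)*(u + 4)*(u + 3)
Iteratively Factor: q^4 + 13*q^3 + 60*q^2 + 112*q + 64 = (q + 4)*(q^3 + 9*q^2 + 24*q + 16) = (q + 4)^2*(q^2 + 5*q + 4) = (q + 4)^3*(q + 1)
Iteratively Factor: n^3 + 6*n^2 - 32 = (n - 2)*(n^2 + 8*n + 16) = (n - 2)*(n + 4)*(n + 4)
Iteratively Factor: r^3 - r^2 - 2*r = (r - 2)*(r^2 + r) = (r - 2)*(r + 1)*(r)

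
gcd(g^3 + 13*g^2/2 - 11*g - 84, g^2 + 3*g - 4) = g + 4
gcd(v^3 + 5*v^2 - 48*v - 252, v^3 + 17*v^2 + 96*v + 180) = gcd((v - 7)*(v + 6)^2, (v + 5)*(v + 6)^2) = v^2 + 12*v + 36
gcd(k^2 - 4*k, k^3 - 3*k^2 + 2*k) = k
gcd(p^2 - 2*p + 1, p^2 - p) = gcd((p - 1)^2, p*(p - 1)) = p - 1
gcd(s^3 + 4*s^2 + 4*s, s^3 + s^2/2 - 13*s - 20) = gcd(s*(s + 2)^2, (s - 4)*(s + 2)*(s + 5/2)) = s + 2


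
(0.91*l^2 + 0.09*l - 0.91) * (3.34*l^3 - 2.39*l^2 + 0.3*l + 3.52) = 3.0394*l^5 - 1.8743*l^4 - 2.9815*l^3 + 5.4051*l^2 + 0.0438*l - 3.2032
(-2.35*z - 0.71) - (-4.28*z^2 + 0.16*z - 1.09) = 4.28*z^2 - 2.51*z + 0.38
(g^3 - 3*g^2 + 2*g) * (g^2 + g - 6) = g^5 - 2*g^4 - 7*g^3 + 20*g^2 - 12*g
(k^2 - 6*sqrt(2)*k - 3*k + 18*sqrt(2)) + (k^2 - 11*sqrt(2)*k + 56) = 2*k^2 - 17*sqrt(2)*k - 3*k + 18*sqrt(2) + 56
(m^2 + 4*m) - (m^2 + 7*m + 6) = -3*m - 6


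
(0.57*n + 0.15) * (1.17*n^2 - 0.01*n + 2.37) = 0.6669*n^3 + 0.1698*n^2 + 1.3494*n + 0.3555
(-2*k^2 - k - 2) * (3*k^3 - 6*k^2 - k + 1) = -6*k^5 + 9*k^4 + 2*k^3 + 11*k^2 + k - 2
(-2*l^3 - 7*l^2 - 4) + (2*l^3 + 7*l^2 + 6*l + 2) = 6*l - 2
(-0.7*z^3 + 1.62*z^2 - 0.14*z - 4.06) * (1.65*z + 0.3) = -1.155*z^4 + 2.463*z^3 + 0.255*z^2 - 6.741*z - 1.218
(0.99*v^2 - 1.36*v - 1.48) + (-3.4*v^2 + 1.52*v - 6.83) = -2.41*v^2 + 0.16*v - 8.31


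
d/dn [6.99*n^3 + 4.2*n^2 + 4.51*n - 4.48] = 20.97*n^2 + 8.4*n + 4.51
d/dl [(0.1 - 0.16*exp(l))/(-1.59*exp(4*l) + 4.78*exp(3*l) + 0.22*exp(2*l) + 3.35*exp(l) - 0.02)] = (-0.7632*exp(4*l) + 2.1656*exp(3*l) - 1.3988*exp(2*l) - 0.044*exp(l) - 0.3318)*exp(l)/(2.5281*exp(8*l) - 15.2004*exp(7*l) + 22.1488*exp(6*l) - 8.5498*exp(5*l) + 32.138*exp(4*l) + 1.2828*exp(3*l) + 11.2137*exp(2*l) - 0.134*exp(l) + 0.0004)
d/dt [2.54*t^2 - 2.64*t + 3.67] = 5.08*t - 2.64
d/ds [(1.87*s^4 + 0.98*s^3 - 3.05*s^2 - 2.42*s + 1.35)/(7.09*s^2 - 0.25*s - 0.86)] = (26.5166*s^5 + 5.5457*s^4 - 6.9228*s^3 + 15.3919*s^2 - 13.897*s + 2.4187)/(50.2681*s^4 - 3.545*s^3 - 12.1323*s^2 + 0.43*s + 0.7396)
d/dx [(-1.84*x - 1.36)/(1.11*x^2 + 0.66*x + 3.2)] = (2.0424*x^2 + 3.0192*x - 4.9904)/(1.2321*x^4 + 1.4652*x^3 + 7.5396*x^2 + 4.224*x + 10.24)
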